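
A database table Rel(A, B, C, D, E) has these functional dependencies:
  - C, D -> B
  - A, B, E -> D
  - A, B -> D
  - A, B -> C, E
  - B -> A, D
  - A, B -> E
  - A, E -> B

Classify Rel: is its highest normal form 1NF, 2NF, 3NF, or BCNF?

Candidate keys: {A, E}, {B}, {C, D}. Prime attributes: {A, B, C, D, E}.
The left-hand side of every FD is a superkey, so BCNF is satisfied.

BCNF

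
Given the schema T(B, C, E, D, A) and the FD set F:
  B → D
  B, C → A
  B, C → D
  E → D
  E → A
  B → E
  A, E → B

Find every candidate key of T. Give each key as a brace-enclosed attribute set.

{B, C}, {C, E}

{C} never appears on the right of any FD, so every key must include it.
{B, C}⁺ = {A, B, C, D, E}, which is every attribute, so {B, C} is a candidate key.
{C, E}⁺ = {A, B, C, D, E}, which is every attribute, so {C, E} is a candidate key.
No proper subset of any of these is a key, and no other minimal superkey exists.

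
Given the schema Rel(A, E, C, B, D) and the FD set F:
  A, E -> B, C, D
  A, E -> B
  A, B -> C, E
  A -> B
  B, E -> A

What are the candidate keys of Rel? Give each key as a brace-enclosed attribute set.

{A}, {B, E}

{A}⁺ = {A, B, C, D, E}, which is every attribute, so {A} is a candidate key.
{B, E}⁺ = {A, B, C, D, E}, which is every attribute, so {B, E} is a candidate key.
Any other superkey properly contains one of these, so there are no further candidate keys.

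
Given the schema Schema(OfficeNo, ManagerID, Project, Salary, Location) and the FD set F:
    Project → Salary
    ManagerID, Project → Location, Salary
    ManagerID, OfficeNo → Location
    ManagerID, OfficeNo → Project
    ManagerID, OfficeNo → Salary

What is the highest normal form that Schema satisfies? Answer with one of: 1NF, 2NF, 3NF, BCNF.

Candidate key: {ManagerID, OfficeNo}. Prime attributes: {ManagerID, OfficeNo}.
For Project → Salary we have {Project}⁺ = {Project, Salary}; {Project} is not a superkey, so BCNF fails.
Project → Salary determines the non-prime attribute {Salary} from a non-superkey — 3NF is violated.
Checking every proper subset of each key, none determines a non-prime attribute — 2NF is satisfied.

2NF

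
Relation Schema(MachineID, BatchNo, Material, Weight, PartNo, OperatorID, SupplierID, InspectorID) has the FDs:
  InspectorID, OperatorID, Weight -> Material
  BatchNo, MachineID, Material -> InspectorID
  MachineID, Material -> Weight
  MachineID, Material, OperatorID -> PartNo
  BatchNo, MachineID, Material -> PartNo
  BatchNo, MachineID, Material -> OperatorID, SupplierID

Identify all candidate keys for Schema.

{BatchNo, MachineID} never appear on the right of any FD, so every key must include all of them.
Closure of {BatchNo, MachineID, Material} is {BatchNo, InspectorID, MachineID, Material, OperatorID, PartNo, SupplierID, Weight}, the whole schema; {BatchNo, MachineID, Material} is a candidate key.
Closure of {BatchNo, InspectorID, MachineID, OperatorID, Weight} is {BatchNo, InspectorID, MachineID, Material, OperatorID, PartNo, SupplierID, Weight}, the whole schema; {BatchNo, InspectorID, MachineID, OperatorID, Weight} is a candidate key.
Any other superkey properly contains one of these, so there are no further candidate keys.

{BatchNo, InspectorID, MachineID, OperatorID, Weight}, {BatchNo, MachineID, Material}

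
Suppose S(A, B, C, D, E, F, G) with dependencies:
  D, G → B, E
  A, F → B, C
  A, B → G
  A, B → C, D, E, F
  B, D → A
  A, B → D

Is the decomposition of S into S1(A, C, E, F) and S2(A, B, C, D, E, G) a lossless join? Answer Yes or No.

S1 ∩ S2 = {A, C, E}; its closure under F is {A, C, E}.
The closure covers neither S1 nor S2 entirely; the join is not lossless.

No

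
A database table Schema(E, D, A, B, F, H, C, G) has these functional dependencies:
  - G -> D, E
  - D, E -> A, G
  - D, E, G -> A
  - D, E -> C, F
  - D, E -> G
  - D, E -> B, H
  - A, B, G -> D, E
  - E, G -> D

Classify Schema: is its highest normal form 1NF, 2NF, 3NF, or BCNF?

BCNF

Candidate keys: {D, E}, {G}. Prime attributes: {D, E, G}.
Every FD has a superkey on the left, so the relation is in BCNF.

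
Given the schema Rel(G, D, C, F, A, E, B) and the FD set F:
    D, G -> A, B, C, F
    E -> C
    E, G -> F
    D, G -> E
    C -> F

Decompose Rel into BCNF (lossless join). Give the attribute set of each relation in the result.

{A, B, D, E, G}; {C, E}; {C, F}

Candidate key of the original relation: {D, G}.
In {A, B, C, D, E, F, G}, {E} is not a superkey ({E}⁺ restricted to this set is {C, E, F}), so split on E -> C, F into {C, E, F} and {A, B, D, E, G}.
In {C, E, F}, {C} is not a superkey ({C}⁺ restricted to this set is {C, F}), so split on C -> F into {C, F} and {C, E}.
{C, F} has no BCNF violation.
{C, E} has no BCNF violation.
{A, B, D, E, G} has no BCNF violation.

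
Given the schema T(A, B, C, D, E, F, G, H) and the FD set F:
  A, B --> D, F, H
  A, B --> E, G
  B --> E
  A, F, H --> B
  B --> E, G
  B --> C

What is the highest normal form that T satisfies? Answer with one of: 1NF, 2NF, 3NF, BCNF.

Candidate keys: {A, B}, {A, F, H}. Prime attributes: {A, B, F, H}.
For B --> E we have {B}⁺ = {B, C, E, G}; {B} is not a superkey, so BCNF fails.
B --> E has non-prime {E} on the right and a non-superkey on the left, so 3NF fails.
{B} is a proper subset of the key {A, B}, and {B}⁺ contains the non-prime attributes {C, E, G} — a partial dependency, so 2NF is violated.

1NF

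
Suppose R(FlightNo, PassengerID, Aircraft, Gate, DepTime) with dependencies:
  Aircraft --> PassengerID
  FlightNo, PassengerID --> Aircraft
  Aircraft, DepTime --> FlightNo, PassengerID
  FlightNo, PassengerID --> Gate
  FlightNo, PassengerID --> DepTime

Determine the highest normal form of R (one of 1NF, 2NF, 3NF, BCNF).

3NF

Candidate keys: {Aircraft, DepTime}, {Aircraft, FlightNo}, {FlightNo, PassengerID}. Prime attributes: {Aircraft, DepTime, FlightNo, PassengerID}.
Aircraft --> PassengerID: {Aircraft}⁺ = {Aircraft, PassengerID}, which is not all of the attributes, so the left side is not a superkey — BCNF is violated.
Since {PassengerID} ⊆ prime attributes and every other non-superkey FD also has a prime right side, the schema is in 3NF.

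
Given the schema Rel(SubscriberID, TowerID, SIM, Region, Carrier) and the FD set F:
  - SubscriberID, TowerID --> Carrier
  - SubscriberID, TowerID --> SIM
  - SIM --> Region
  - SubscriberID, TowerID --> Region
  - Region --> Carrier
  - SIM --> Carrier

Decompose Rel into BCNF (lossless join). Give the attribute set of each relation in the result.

{Carrier, Region}; {Region, SIM}; {SIM, SubscriberID, TowerID}

Candidate key of the original relation: {SubscriberID, TowerID}.
Within {Carrier, Region, SIM, SubscriberID, TowerID}: {SIM}⁺ ∩ {Carrier, Region, SIM, SubscriberID, TowerID} = {Carrier, Region, SIM}, not the whole set, so SIM --> Carrier, Region violates BCNF; decompose into {Carrier, Region, SIM} and {SIM, SubscriberID, TowerID}.
Within {Carrier, Region, SIM}: {Region}⁺ ∩ {Carrier, Region, SIM} = {Carrier, Region}, not the whole set, so Region --> Carrier violates BCNF; decompose into {Carrier, Region} and {Region, SIM}.
{Carrier, Region} has no BCNF violation.
{Region, SIM} has no BCNF violation.
{SIM, SubscriberID, TowerID} has no BCNF violation.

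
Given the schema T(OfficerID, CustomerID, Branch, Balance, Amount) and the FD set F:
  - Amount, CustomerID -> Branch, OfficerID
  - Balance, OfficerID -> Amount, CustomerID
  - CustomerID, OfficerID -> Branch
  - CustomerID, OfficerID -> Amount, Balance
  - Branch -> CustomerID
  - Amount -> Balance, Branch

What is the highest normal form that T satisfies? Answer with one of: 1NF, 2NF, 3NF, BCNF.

Candidate keys: {Amount}, {Balance, OfficerID}, {Branch, OfficerID}, {CustomerID, OfficerID}. Prime attributes: {Amount, Balance, Branch, CustomerID, OfficerID}.
Branch -> CustomerID breaks BCNF: {Branch}⁺ = {Branch, CustomerID}, so {Branch} is not a superkey.
Its right-hand attributes {CustomerID} are all prime, as are those of every other non-superkey FD — the relation is in 3NF.

3NF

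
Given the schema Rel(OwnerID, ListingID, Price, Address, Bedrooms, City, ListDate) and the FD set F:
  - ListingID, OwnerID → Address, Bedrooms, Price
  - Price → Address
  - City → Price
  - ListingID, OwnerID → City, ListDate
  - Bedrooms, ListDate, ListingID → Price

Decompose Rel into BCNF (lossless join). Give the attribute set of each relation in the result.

Candidate key of the original relation: {ListingID, OwnerID}.
{Address, Bedrooms, City, ListDate, ListingID, OwnerID, Price}: {Price} determines {Address, Price} here but is not a superkey — split on Price → Address, giving {Address, Price} and {Bedrooms, City, ListDate, ListingID, OwnerID, Price}.
{Address, Price} has no BCNF violation.
{Bedrooms, City, ListDate, ListingID, OwnerID, Price}: {City} determines {City, Price} here but is not a superkey — split on City → Price, giving {City, Price} and {Bedrooms, City, ListDate, ListingID, OwnerID}.
{City, Price} has no BCNF violation.
{Bedrooms, City, ListDate, ListingID, OwnerID} has no BCNF violation.

{Address, Price}; {Bedrooms, City, ListDate, ListingID, OwnerID}; {City, Price}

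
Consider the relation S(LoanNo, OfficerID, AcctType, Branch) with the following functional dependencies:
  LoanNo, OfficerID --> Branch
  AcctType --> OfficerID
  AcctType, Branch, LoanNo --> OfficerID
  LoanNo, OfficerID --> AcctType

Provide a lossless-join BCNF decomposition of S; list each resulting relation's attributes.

{AcctType, Branch, LoanNo}; {AcctType, OfficerID}

Candidate keys of the original relation: {AcctType, LoanNo}, {LoanNo, OfficerID}.
{AcctType, Branch, LoanNo, OfficerID}: {AcctType} determines {AcctType, OfficerID} here but is not a superkey — split on AcctType --> OfficerID, giving {AcctType, OfficerID} and {AcctType, Branch, LoanNo}.
{AcctType, OfficerID}: every determinant is a superkey — BCNF.
{AcctType, Branch, LoanNo}: every determinant is a superkey — BCNF.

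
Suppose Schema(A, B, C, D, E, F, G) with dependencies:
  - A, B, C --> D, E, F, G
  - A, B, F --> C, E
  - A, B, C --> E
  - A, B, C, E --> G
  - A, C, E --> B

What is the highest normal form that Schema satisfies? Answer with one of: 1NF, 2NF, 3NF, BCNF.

Candidate keys: {A, B, C}, {A, B, F}, {A, C, E}. Prime attributes: {A, B, C, E, F}.
Each dependency's left side is a superkey — BCNF holds.

BCNF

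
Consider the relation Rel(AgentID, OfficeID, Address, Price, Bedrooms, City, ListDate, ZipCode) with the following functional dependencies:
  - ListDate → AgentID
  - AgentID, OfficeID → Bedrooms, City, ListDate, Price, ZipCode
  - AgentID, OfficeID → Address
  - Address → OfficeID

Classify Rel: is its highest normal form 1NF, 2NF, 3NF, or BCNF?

Candidate keys: {Address, AgentID}, {Address, ListDate}, {AgentID, OfficeID}, {ListDate, OfficeID}. Prime attributes: {Address, AgentID, ListDate, OfficeID}.
ListDate → AgentID: {ListDate}⁺ = {AgentID, ListDate}, which is not all of the attributes, so the left side is not a superkey — BCNF is violated.
Its right-hand attributes {AgentID} are all prime, as are those of every other non-superkey FD — the relation is in 3NF.

3NF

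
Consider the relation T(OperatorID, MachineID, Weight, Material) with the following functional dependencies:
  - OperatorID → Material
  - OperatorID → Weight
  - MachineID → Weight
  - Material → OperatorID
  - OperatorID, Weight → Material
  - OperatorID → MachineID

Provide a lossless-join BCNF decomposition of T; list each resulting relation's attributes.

{MachineID, Material, OperatorID}; {MachineID, Weight}

Candidate keys of the original relation: {Material}, {OperatorID}.
In {MachineID, Material, OperatorID, Weight}, {MachineID} is not a superkey ({MachineID}⁺ restricted to this set is {MachineID, Weight}), so split on MachineID → Weight into {MachineID, Weight} and {MachineID, Material, OperatorID}.
{MachineID, Weight}: every determinant is a superkey — BCNF.
{MachineID, Material, OperatorID}: every determinant is a superkey — BCNF.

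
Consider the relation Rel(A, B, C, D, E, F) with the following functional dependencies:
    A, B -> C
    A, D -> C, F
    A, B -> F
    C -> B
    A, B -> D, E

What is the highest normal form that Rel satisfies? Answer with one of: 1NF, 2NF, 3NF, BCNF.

Candidate keys: {A, B}, {A, C}, {A, D}. Prime attributes: {A, B, C, D}.
C -> B breaks BCNF: {C}⁺ = {B, C}, so {C} is not a superkey.
Its right-hand attributes {B} are all prime, as are those of every other non-superkey FD — the relation is in 3NF.

3NF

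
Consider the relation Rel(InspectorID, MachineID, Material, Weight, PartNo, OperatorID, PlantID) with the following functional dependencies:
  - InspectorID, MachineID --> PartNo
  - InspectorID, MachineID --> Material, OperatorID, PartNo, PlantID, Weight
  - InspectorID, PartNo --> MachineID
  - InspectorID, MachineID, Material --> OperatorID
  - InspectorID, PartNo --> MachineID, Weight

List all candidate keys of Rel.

{InspectorID, MachineID}, {InspectorID, PartNo}

Attributes never on any right-hand side: {InspectorID} — every candidate key must contain it.
{InspectorID, MachineID} is a candidate key since {InspectorID, MachineID}⁺ = {InspectorID, MachineID, Material, OperatorID, PartNo, PlantID, Weight} covers every attribute.
{InspectorID, PartNo} is a candidate key since {InspectorID, PartNo}⁺ = {InspectorID, MachineID, Material, OperatorID, PartNo, PlantID, Weight} covers every attribute.
These are minimal and exhaustive — every other superkey contains one of them.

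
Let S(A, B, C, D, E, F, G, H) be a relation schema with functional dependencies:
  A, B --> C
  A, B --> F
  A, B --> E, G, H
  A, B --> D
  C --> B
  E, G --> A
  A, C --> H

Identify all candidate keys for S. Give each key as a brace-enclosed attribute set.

{A, B}, {A, C}, {B, E, G}, {C, E, G}

{A, B} is a candidate key since {A, B}⁺ = {A, B, C, D, E, F, G, H} covers every attribute.
{A, C} is a candidate key since {A, C}⁺ = {A, B, C, D, E, F, G, H} covers every attribute.
{B, E, G} is a candidate key since {B, E, G}⁺ = {A, B, C, D, E, F, G, H} covers every attribute.
{C, E, G} is a candidate key since {C, E, G}⁺ = {A, B, C, D, E, F, G, H} covers every attribute.
These are minimal and exhaustive — every other superkey contains one of them.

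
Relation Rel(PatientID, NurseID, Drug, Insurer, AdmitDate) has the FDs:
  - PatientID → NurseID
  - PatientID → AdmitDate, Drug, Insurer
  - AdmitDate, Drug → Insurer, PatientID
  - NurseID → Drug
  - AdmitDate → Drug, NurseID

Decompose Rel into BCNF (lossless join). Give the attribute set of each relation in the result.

Candidate keys of the original relation: {AdmitDate}, {PatientID}.
In {AdmitDate, Drug, Insurer, NurseID, PatientID}, {NurseID} is not a superkey ({NurseID}⁺ restricted to this set is {Drug, NurseID}), so split on NurseID → Drug into {Drug, NurseID} and {AdmitDate, Insurer, NurseID, PatientID}.
{Drug, NurseID} is in BCNF.
{AdmitDate, Insurer, NurseID, PatientID} is in BCNF.

{AdmitDate, Insurer, NurseID, PatientID}; {Drug, NurseID}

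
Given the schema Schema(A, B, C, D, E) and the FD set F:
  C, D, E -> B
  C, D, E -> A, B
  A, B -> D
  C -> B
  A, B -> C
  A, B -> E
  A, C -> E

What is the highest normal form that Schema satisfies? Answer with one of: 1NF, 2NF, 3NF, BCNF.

3NF

Candidate keys: {A, B}, {A, C}, {C, D, E}. Prime attributes: {A, B, C, D, E}.
C -> B: {C}⁺ = {B, C}, which is not all of the attributes, so the left side is not a superkey — BCNF is violated.
Since {B} ⊆ prime attributes and every other non-superkey FD also has a prime right side, the schema is in 3NF.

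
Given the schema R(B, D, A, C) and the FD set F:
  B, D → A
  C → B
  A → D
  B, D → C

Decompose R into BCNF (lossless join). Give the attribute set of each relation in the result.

{A, C}; {A, D}; {B, C}

Candidate keys of the original relation: {A, B}, {A, C}, {B, D}, {C, D}.
{A, B, C, D}: {C} determines {B, C} here but is not a superkey — split on C → B, giving {B, C} and {A, C, D}.
{B, C}: every determinant is a superkey — BCNF.
{A, C, D}: {A} determines {A, D} here but is not a superkey — split on A → D, giving {A, D} and {A, C}.
{A, D}: every determinant is a superkey — BCNF.
{A, C}: every determinant is a superkey — BCNF.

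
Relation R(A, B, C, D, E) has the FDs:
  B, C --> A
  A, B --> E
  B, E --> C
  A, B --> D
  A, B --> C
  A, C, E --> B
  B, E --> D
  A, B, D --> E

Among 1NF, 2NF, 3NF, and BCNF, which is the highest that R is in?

Candidate keys: {A, B}, {A, C, E}, {B, C}, {B, E}. Prime attributes: {A, B, C, E}.
Every FD has a superkey on the left, so the relation is in BCNF.

BCNF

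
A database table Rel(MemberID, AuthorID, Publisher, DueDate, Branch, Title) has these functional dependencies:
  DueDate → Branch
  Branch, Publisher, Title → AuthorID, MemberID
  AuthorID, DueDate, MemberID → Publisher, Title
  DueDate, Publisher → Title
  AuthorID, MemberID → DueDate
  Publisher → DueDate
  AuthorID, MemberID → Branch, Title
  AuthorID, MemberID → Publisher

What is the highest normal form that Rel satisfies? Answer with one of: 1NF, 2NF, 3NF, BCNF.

2NF

Candidate keys: {AuthorID, MemberID}, {Publisher}. Prime attributes: {AuthorID, MemberID, Publisher}.
DueDate → Branch: {DueDate}⁺ = {Branch, DueDate}, which is not all of the attributes, so the left side is not a superkey — BCNF is violated.
DueDate → Branch has non-prime {Branch} on the right and a non-superkey on the left, so 3NF fails.
No non-prime attribute depends on a proper subset of any candidate key, so 2NF holds.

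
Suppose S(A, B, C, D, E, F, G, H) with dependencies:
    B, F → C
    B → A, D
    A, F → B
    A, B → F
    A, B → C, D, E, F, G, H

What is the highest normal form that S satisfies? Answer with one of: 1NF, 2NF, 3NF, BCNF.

BCNF

Candidate keys: {A, F}, {B}. Prime attributes: {A, B, F}.
Every FD has a superkey on the left, so the relation is in BCNF.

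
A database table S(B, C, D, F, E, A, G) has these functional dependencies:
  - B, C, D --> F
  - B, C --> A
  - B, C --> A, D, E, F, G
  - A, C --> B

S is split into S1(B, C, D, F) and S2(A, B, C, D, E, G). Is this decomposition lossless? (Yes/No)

Common attributes: {B, C, D}; their closure is {A, B, C, D, E, F, G}.
Since S1 ⊆ {A, B, C, D, E, F, G}, the intersection is a superkey of S1; the decomposition is lossless.

Yes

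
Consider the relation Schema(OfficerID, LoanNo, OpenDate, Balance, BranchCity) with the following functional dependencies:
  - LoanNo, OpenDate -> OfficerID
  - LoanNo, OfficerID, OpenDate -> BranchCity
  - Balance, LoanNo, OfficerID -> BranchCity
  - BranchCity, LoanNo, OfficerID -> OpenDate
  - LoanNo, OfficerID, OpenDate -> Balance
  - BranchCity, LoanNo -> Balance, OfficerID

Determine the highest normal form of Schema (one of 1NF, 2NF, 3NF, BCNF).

BCNF

Candidate keys: {Balance, LoanNo, OfficerID}, {BranchCity, LoanNo}, {LoanNo, OpenDate}. Prime attributes: {Balance, BranchCity, LoanNo, OfficerID, OpenDate}.
Each dependency's left side is a superkey — BCNF holds.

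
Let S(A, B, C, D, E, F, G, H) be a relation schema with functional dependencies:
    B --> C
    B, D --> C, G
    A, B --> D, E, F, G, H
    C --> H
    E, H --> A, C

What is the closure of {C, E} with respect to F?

Start with {C, E}.
C --> H applies; add {H} → now {C, E, H}.
E, H --> A, C applies; add {A} → now {A, C, E, H}.
No further FD applies.

{A, C, E, H}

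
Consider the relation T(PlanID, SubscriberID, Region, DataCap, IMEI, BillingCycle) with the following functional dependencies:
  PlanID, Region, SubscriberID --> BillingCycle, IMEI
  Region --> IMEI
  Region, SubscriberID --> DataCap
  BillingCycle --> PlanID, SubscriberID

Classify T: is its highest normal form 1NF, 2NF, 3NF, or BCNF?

Candidate keys: {BillingCycle, Region}, {PlanID, Region, SubscriberID}. Prime attributes: {BillingCycle, PlanID, Region, SubscriberID}.
Region --> IMEI breaks BCNF: {Region}⁺ = {IMEI, Region}, so {Region} is not a superkey.
Region --> IMEI determines the non-prime attribute {IMEI} from a non-superkey — 3NF is violated.
The proper key subset {Region} of {BillingCycle, Region} determines non-prime {IMEI}, so the relation is not even in 2NF.

1NF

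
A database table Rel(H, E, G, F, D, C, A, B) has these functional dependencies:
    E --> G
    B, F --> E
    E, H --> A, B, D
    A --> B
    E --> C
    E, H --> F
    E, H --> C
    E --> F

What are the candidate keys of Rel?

{A, F, H}, {B, F, H}, {E, H}

Attributes never on any right-hand side: {H} — every candidate key must contain it.
{E, H} is a candidate key since {E, H}⁺ = {A, B, C, D, E, F, G, H} covers every attribute.
{A, F, H} is a candidate key since {A, F, H}⁺ = {A, B, C, D, E, F, G, H} covers every attribute.
{B, F, H} is a candidate key since {B, F, H}⁺ = {A, B, C, D, E, F, G, H} covers every attribute.
These are minimal and exhaustive — every other superkey contains one of them.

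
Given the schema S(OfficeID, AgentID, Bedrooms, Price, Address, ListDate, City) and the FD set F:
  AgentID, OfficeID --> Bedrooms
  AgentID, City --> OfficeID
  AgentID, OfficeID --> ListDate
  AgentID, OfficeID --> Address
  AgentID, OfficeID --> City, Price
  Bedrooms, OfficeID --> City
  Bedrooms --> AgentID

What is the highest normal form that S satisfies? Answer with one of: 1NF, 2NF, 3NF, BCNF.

3NF

Candidate keys: {AgentID, City}, {AgentID, OfficeID}, {Bedrooms, City}, {Bedrooms, OfficeID}. Prime attributes: {AgentID, Bedrooms, City, OfficeID}.
Bedrooms --> AgentID breaks BCNF: {Bedrooms}⁺ = {AgentID, Bedrooms}, so {Bedrooms} is not a superkey.
Since {AgentID} ⊆ prime attributes and every other non-superkey FD also has a prime right side, the schema is in 3NF.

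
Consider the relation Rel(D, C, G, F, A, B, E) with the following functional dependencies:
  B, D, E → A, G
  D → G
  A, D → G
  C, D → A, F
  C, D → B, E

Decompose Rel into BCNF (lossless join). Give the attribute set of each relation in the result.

Candidate key of the original relation: {C, D}.
In {A, B, C, D, E, F, G}, {B, D, E} is not a superkey ({B, D, E}⁺ restricted to this set is {A, B, D, E, G}), so split on B, D, E → A, G into {A, B, D, E, G} and {B, C, D, E, F}.
In {A, B, D, E, G}, {D} is not a superkey ({D}⁺ restricted to this set is {D, G}), so split on D → G into {D, G} and {A, B, D, E}.
{D, G}: every determinant is a superkey — BCNF.
{A, B, D, E}: every determinant is a superkey — BCNF.
{B, C, D, E, F}: every determinant is a superkey — BCNF.

{A, B, D, E}; {B, C, D, E, F}; {D, G}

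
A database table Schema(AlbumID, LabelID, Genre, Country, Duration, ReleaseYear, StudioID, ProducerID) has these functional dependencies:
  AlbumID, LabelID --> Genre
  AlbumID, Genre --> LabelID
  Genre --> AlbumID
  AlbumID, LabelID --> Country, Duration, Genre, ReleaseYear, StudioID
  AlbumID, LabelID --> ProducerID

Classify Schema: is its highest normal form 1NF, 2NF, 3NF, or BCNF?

BCNF

Candidate keys: {AlbumID, LabelID}, {Genre}. Prime attributes: {AlbumID, Genre, LabelID}.
Each dependency's left side is a superkey — BCNF holds.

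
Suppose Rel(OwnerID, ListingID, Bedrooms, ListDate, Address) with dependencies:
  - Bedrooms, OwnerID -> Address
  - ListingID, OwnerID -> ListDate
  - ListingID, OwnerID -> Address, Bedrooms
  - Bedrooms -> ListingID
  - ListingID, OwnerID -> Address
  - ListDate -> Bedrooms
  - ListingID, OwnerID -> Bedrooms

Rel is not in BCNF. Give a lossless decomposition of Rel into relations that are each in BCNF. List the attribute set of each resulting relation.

Candidate keys of the original relation: {Bedrooms, OwnerID}, {ListDate, OwnerID}, {ListingID, OwnerID}.
{Address, Bedrooms, ListDate, ListingID, OwnerID}: {Bedrooms} determines {Bedrooms, ListingID} here but is not a superkey — split on Bedrooms -> ListingID, giving {Bedrooms, ListingID} and {Address, Bedrooms, ListDate, OwnerID}.
{Bedrooms, ListingID} is in BCNF.
{Address, Bedrooms, ListDate, OwnerID}: {ListDate} determines {Bedrooms, ListDate} here but is not a superkey — split on ListDate -> Bedrooms, giving {Bedrooms, ListDate} and {Address, ListDate, OwnerID}.
{Bedrooms, ListDate} is in BCNF.
{Address, ListDate, OwnerID} is in BCNF.

{Address, ListDate, OwnerID}; {Bedrooms, ListDate}; {Bedrooms, ListingID}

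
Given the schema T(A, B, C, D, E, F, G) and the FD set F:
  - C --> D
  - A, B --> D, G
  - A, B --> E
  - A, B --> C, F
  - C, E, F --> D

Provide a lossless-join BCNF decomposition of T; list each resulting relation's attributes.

Candidate key of the original relation: {A, B}.
{A, B, C, D, E, F, G}: {C} determines {C, D} here but is not a superkey — split on C --> D, giving {C, D} and {A, B, C, E, F, G}.
{C, D} has no BCNF violation.
{A, B, C, E, F, G} has no BCNF violation.

{A, B, C, E, F, G}; {C, D}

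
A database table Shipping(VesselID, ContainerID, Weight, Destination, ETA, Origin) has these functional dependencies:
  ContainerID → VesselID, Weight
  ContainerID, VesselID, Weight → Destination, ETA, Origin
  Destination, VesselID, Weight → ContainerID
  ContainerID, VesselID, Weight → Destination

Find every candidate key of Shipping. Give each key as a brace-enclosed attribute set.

Closure of {ContainerID} is {ContainerID, Destination, ETA, Origin, VesselID, Weight}, the whole schema; {ContainerID} is a candidate key.
Closure of {Destination, VesselID, Weight} is {ContainerID, Destination, ETA, Origin, VesselID, Weight}, the whole schema; {Destination, VesselID, Weight} is a candidate key.
No proper subset of any of these is a key, and no other minimal superkey exists.

{ContainerID}, {Destination, VesselID, Weight}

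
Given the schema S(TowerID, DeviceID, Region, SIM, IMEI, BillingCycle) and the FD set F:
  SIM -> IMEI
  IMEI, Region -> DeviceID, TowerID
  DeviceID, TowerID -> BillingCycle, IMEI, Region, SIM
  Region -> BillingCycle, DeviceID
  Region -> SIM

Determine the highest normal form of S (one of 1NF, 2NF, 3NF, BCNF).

Candidate keys: {DeviceID, TowerID}, {Region}. Prime attributes: {DeviceID, Region, TowerID}.
For SIM -> IMEI we have {SIM}⁺ = {IMEI, SIM}; {SIM} is not a superkey, so BCNF fails.
SIM -> IMEI has non-prime {IMEI} on the right and a non-superkey on the left, so 3NF fails.
Checking every proper subset of each key, none determines a non-prime attribute — 2NF is satisfied.

2NF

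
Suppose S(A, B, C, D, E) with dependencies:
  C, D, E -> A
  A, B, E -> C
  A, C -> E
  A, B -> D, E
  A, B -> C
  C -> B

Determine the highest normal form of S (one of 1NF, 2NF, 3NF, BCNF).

3NF

Candidate keys: {A, B}, {A, C}, {C, D, E}. Prime attributes: {A, B, C, D, E}.
For C -> B we have {C}⁺ = {B, C}; {C} is not a superkey, so BCNF fails.
But every attribute on its right side ({B}) is prime, and the same holds for every other non-superkey FD, so 3NF still holds.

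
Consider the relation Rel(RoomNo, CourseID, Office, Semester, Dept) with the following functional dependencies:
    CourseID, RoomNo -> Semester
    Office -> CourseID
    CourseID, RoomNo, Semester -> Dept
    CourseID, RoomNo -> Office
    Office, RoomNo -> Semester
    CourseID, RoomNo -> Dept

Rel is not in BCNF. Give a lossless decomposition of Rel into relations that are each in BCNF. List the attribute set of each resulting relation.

Candidate keys of the original relation: {CourseID, RoomNo}, {Office, RoomNo}.
In {CourseID, Dept, Office, RoomNo, Semester}, {Office} is not a superkey ({Office}⁺ restricted to this set is {CourseID, Office}), so split on Office -> CourseID into {CourseID, Office} and {Dept, Office, RoomNo, Semester}.
{CourseID, Office} has no BCNF violation.
{Dept, Office, RoomNo, Semester} has no BCNF violation.

{CourseID, Office}; {Dept, Office, RoomNo, Semester}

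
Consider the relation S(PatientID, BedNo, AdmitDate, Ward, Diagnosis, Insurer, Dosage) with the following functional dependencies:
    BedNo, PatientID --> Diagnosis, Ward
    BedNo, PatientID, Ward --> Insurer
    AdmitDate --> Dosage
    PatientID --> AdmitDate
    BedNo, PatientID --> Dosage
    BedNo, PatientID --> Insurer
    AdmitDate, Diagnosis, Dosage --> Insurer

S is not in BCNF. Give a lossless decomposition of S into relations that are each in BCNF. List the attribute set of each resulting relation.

{AdmitDate, Dosage}; {AdmitDate, PatientID}; {BedNo, Diagnosis, PatientID, Ward}; {Diagnosis, Insurer, PatientID}

Candidate key of the original relation: {BedNo, PatientID}.
{AdmitDate, BedNo, Diagnosis, Dosage, Insurer, PatientID, Ward}: {AdmitDate} determines {AdmitDate, Dosage} here but is not a superkey — split on AdmitDate --> Dosage, giving {AdmitDate, Dosage} and {AdmitDate, BedNo, Diagnosis, Insurer, PatientID, Ward}.
{AdmitDate, Dosage} has no BCNF violation.
{AdmitDate, BedNo, Diagnosis, Insurer, PatientID, Ward}: {PatientID} determines {AdmitDate, PatientID} here but is not a superkey — split on PatientID --> AdmitDate, giving {AdmitDate, PatientID} and {BedNo, Diagnosis, Insurer, PatientID, Ward}.
{AdmitDate, PatientID} has no BCNF violation.
{BedNo, Diagnosis, Insurer, PatientID, Ward}: {Diagnosis, PatientID} determines {Diagnosis, Insurer, PatientID} here but is not a superkey — split on Diagnosis, PatientID --> Insurer, giving {Diagnosis, Insurer, PatientID} and {BedNo, Diagnosis, PatientID, Ward}.
{Diagnosis, Insurer, PatientID} has no BCNF violation.
{BedNo, Diagnosis, PatientID, Ward} has no BCNF violation.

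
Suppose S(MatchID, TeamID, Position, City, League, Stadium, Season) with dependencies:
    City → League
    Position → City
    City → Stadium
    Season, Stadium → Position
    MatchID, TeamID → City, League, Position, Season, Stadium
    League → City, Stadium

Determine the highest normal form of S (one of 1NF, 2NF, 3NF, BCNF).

2NF

Candidate key: {MatchID, TeamID}. Prime attributes: {MatchID, TeamID}.
For City → League we have {City}⁺ = {City, League, Stadium}; {City} is not a superkey, so BCNF fails.
Because {League} is non-prime and the left side of City → League is not a superkey, the relation is not in 3NF.
No non-prime attribute depends on a proper subset of any candidate key, so 2NF holds.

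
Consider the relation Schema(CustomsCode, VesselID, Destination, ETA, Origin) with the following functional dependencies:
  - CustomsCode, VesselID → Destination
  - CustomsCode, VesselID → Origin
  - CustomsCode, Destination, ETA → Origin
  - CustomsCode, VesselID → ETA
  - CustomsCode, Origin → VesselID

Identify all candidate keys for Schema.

{CustomsCode, Destination, ETA}, {CustomsCode, Origin}, {CustomsCode, VesselID}

{CustomsCode} never appears on the right of any FD, so every key must include it.
{CustomsCode, Origin} is a candidate key since {CustomsCode, Origin}⁺ = {CustomsCode, Destination, ETA, Origin, VesselID} covers every attribute.
{CustomsCode, VesselID} is a candidate key since {CustomsCode, VesselID}⁺ = {CustomsCode, Destination, ETA, Origin, VesselID} covers every attribute.
{CustomsCode, Destination, ETA} is a candidate key since {CustomsCode, Destination, ETA}⁺ = {CustomsCode, Destination, ETA, Origin, VesselID} covers every attribute.
No proper subset of any of these is a key, and no other minimal superkey exists.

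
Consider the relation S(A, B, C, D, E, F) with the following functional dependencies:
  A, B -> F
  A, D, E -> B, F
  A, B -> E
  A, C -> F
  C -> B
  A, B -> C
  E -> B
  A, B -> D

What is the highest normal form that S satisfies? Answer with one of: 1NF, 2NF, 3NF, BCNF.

3NF

Candidate keys: {A, B}, {A, C}, {A, E}. Prime attributes: {A, B, C, E}.
C -> B breaks BCNF: {C}⁺ = {B, C}, so {C} is not a superkey.
Since {B} ⊆ prime attributes and every other non-superkey FD also has a prime right side, the schema is in 3NF.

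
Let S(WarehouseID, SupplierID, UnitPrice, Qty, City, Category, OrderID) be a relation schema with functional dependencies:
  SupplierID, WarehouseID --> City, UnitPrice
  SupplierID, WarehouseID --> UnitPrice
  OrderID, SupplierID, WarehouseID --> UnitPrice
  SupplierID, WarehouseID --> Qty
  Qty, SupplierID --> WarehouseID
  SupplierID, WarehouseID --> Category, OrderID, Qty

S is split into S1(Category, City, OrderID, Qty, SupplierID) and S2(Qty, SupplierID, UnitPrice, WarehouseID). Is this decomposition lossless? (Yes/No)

Yes

S1 ∩ S2 = {Qty, SupplierID}; its closure under F is {Category, City, OrderID, Qty, SupplierID, UnitPrice, WarehouseID}.
This includes all of S1, so the common attributes are a superkey of S1 — the join is lossless.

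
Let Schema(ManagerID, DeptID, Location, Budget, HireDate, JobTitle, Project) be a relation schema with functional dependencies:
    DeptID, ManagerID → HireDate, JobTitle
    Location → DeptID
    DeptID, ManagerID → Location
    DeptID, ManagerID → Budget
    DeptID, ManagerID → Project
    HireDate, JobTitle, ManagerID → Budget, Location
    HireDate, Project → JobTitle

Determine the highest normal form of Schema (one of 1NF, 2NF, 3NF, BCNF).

Candidate keys: {DeptID, ManagerID}, {HireDate, JobTitle, ManagerID}, {HireDate, ManagerID, Project}, {Location, ManagerID}. Prime attributes: {DeptID, HireDate, JobTitle, Location, ManagerID, Project}.
Location → DeptID: {Location}⁺ = {DeptID, Location}, which is not all of the attributes, so the left side is not a superkey — BCNF is violated.
Its right-hand attributes {DeptID} are all prime, as are those of every other non-superkey FD — the relation is in 3NF.

3NF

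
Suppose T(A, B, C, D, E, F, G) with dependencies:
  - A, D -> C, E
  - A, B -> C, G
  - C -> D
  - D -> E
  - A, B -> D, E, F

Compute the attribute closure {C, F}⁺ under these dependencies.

{C, D, E, F}

Start with {C, F}.
C -> D applies; add {D} → now {C, D, F}.
D -> E applies; add {E} → now {C, D, E, F}.
No further FD applies.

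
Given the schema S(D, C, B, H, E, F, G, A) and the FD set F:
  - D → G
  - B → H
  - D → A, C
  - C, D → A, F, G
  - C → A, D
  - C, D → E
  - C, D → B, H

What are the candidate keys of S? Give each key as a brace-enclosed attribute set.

Closure of {C} is {A, B, C, D, E, F, G, H}, the whole schema; {C} is a candidate key.
Closure of {D} is {A, B, C, D, E, F, G, H}, the whole schema; {D} is a candidate key.
No proper subset of any of these is a key, and no other minimal superkey exists.

{C}, {D}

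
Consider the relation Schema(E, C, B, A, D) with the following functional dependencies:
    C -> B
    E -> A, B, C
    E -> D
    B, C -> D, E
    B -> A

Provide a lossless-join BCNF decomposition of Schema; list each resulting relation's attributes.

Candidate keys of the original relation: {C}, {E}.
{A, B, C, D, E}: {B} determines {A, B} here but is not a superkey — split on B -> A, giving {A, B} and {B, C, D, E}.
{A, B} is in BCNF.
{B, C, D, E} is in BCNF.

{A, B}; {B, C, D, E}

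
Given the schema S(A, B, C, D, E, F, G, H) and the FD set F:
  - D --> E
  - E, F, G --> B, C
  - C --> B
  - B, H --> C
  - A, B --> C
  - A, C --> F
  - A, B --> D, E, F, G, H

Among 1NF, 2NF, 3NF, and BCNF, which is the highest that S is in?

3NF

Candidate keys: {A, B}, {A, C}, {A, D, F, G}, {A, E, F, G}. Prime attributes: {A, B, C, D, E, F, G}.
D --> E: {D}⁺ = {D, E}, which is not all of the attributes, so the left side is not a superkey — BCNF is violated.
But every attribute on its right side ({E}) is prime, and the same holds for every other non-superkey FD, so 3NF still holds.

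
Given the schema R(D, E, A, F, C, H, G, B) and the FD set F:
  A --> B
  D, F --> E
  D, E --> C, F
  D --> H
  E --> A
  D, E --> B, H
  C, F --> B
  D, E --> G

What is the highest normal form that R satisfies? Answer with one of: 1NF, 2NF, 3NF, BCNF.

1NF

Candidate keys: {D, E}, {D, F}. Prime attributes: {D, E, F}.
For A --> B we have {A}⁺ = {A, B}; {A} is not a superkey, so BCNF fails.
Because {B} is non-prime and the left side of A --> B is not a superkey, the relation is not in 3NF.
{D} is a proper subset of the key {D, E}, and {D}⁺ contains the non-prime attribute {H} — a partial dependency, so 2NF is violated.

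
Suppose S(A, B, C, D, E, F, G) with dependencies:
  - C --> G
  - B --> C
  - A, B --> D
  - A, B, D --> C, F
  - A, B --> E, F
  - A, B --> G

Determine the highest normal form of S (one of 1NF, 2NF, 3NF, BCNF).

Candidate key: {A, B}. Prime attributes: {A, B}.
C --> G: {C}⁺ = {C, G}, which is not all of the attributes, so the left side is not a superkey — BCNF is violated.
C --> G determines the non-prime attribute {G} from a non-superkey — 3NF is violated.
{B} is a proper subset of the key {A, B}, and {B}⁺ contains the non-prime attributes {C, G} — a partial dependency, so 2NF is violated.

1NF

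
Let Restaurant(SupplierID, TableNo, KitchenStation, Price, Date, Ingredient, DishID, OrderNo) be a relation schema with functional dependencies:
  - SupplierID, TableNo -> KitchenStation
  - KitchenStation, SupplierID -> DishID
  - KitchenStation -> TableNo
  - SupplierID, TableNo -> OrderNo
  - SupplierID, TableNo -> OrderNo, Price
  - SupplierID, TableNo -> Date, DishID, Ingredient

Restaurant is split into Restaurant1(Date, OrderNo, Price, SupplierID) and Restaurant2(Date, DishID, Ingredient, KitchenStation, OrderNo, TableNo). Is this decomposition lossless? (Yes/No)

Restaurant1 ∩ Restaurant2 = {Date, OrderNo}; its closure under F is {Date, OrderNo}.
The closure covers neither Restaurant1 nor Restaurant2 entirely; the join is not lossless.

No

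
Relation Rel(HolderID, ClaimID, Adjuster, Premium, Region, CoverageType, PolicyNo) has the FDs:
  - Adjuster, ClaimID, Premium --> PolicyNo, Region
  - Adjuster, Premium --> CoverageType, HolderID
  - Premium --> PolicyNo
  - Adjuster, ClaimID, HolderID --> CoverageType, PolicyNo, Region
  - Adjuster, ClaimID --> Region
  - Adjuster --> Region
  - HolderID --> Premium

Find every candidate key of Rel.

Attributes never on any right-hand side: {Adjuster, ClaimID} — every candidate key must contain all of them.
{Adjuster, ClaimID, HolderID} is a candidate key since {Adjuster, ClaimID, HolderID}⁺ = {Adjuster, ClaimID, CoverageType, HolderID, PolicyNo, Premium, Region} covers every attribute.
{Adjuster, ClaimID, Premium} is a candidate key since {Adjuster, ClaimID, Premium}⁺ = {Adjuster, ClaimID, CoverageType, HolderID, PolicyNo, Premium, Region} covers every attribute.
Any other superkey properly contains one of these, so there are no further candidate keys.

{Adjuster, ClaimID, HolderID}, {Adjuster, ClaimID, Premium}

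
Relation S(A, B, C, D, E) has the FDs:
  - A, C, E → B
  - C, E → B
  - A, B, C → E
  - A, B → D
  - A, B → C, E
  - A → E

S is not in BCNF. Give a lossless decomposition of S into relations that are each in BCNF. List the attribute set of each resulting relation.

Candidate keys of the original relation: {A, B}, {A, C}.
In {A, B, C, D, E}, {C, E} is not a superkey ({C, E}⁺ restricted to this set is {B, C, E}), so split on C, E → B into {B, C, E} and {A, C, D, E}.
{B, C, E} is in BCNF.
In {A, C, D, E}, {A} is not a superkey ({A}⁺ restricted to this set is {A, E}), so split on A → E into {A, E} and {A, C, D}.
{A, E} is in BCNF.
{A, C, D} is in BCNF.

{A, C, D}; {A, E}; {B, C, E}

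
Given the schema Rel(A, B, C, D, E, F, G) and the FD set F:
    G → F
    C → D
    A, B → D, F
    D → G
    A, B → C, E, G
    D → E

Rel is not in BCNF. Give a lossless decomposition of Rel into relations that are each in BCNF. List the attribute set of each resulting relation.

{A, B, C}; {C, D}; {D, E, G}; {F, G}

Candidate key of the original relation: {A, B}.
{A, B, C, D, E, F, G}: {G} determines {F, G} here but is not a superkey — split on G → F, giving {F, G} and {A, B, C, D, E, G}.
{F, G} has no BCNF violation.
{A, B, C, D, E, G}: {C} determines {C, D, E, G} here but is not a superkey — split on C → D, E, G, giving {C, D, E, G} and {A, B, C}.
{C, D, E, G}: {D} determines {D, E, G} here but is not a superkey — split on D → E, G, giving {D, E, G} and {C, D}.
{D, E, G} has no BCNF violation.
{C, D} has no BCNF violation.
{A, B, C} has no BCNF violation.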